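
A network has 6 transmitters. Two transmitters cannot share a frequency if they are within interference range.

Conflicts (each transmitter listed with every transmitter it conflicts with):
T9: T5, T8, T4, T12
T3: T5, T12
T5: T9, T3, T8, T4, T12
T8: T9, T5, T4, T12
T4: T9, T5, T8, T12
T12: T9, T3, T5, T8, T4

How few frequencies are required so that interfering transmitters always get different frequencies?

T9, T5, T8, T4, T12 all conflict with each other, so at least 5 frequencies are needed.
5 frequencies suffice: frequency 1 → {T12}; frequency 2 → {T5}; frequency 3 → {T9, T3}; frequency 4 → {T4}; frequency 5 → {T8}. Each listed conflict is separated.

5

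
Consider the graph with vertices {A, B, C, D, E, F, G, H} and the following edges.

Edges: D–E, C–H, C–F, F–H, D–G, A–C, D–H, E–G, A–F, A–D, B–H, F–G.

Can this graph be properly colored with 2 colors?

D, E, G are mutually adjacent, so at least 3 colors are needed.
So 2 colors are not enough.

No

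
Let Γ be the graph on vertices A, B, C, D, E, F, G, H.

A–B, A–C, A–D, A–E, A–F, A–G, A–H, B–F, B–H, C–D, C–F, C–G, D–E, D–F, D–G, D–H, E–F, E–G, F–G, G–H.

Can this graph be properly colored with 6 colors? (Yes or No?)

Yes

The chromatic number is 5. A, C, D, F, G are mutually adjacent (a clique of size 5), so at least 5 colors are needed.
5 colors suffice: color 1 → {A}; color 2 → {F, H}; color 3 → {B, G}; color 4 → {D}; color 5 → {C, E}.
Since 6 ≥ 5, a proper 6-coloring certainly exists.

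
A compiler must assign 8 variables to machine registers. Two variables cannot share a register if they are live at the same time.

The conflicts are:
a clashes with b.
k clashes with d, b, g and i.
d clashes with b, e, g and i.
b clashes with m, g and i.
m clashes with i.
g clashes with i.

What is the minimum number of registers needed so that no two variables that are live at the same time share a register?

k, d, b, g, i pairwise conflict, so at least 5 registers are needed.
5 registers suffice: a=2, k=4, d=2, b=1, e=1, m=2, g=5, i=3. Every pair that conflicts lands in different registers.

5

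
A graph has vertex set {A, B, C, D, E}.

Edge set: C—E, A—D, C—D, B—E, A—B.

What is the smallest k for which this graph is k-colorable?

3

The cycle C-D-A-B-E-C has odd length 5, so it cannot be 2-colored; at least 3 colors are needed.
3 colors suffice: A=1, B=3, C=1, D=2, E=2. Each edge has distinct colors on its endpoints.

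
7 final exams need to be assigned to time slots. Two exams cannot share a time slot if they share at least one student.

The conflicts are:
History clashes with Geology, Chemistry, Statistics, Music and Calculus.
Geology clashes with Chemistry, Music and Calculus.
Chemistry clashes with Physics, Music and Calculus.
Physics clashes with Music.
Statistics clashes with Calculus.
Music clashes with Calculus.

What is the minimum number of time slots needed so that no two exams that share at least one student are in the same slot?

5

History, Geology, Chemistry, Music, Calculus pairwise conflict, so at least 5 time slots are needed.
A valid assignment using 5 time slots: History=2, Geology=5, Chemistry=4, Physics=2, Statistics=1, Music=1, Calculus=3. No two conflicting exams share a time slot.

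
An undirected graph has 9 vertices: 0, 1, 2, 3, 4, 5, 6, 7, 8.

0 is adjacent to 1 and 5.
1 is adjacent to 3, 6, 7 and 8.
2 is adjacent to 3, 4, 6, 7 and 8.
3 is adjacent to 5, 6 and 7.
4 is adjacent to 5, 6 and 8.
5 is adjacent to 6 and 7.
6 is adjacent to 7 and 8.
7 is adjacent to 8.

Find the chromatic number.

4

2, 3, 6, 7 are mutually adjacent (a clique of size 4), so at least 4 colors are needed.
A valid assignment using 4 colors: 0=a, 1=c, 2=c, 3=d, 4=b, 5=c, 6=a, 7=b, 8=d. Every edge joins two different colors.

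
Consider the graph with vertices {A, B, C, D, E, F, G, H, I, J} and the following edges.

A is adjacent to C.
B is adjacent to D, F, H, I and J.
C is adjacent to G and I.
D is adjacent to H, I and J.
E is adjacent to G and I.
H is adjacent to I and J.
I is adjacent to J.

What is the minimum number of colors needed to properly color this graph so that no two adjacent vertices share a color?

B, D, H, I, J are pairwise adjacent (a clique of size 5), so at least 5 colors are needed.
A valid assignment using 5 colors: A=1, B=2, C=2, D=5, E=2, F=1, G=1, H=3, I=1, J=4. Every edge joins two different colors.

5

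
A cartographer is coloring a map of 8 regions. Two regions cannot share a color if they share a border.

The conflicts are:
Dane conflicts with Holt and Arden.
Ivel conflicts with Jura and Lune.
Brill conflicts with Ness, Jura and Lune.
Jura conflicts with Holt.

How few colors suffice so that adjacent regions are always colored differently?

2

Dane and Arden conflict, so at least 2 colors are needed.
2 colors suffice: color 1 → {Ivel, Brill, Holt, Arden}; color 2 → {Dane, Ness, Jura, Lune}. Each listed conflict is separated.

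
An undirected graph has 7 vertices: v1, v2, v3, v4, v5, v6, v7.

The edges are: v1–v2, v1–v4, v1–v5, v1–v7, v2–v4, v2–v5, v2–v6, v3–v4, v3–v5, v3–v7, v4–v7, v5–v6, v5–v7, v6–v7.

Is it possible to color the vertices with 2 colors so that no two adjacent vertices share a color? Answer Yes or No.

v1, v2, v4 form a triangle, so at least 3 colors are needed.
So 2 colors are not enough.

No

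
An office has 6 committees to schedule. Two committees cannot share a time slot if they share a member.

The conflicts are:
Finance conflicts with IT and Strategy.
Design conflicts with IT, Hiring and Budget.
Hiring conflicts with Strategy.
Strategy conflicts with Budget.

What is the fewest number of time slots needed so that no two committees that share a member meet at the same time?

3

The cycle Budget-Strategy-Finance-IT-Design-Budget has odd length 5, so it cannot be 2-colored; at least 3 time slots are needed.
Using 3 time slots: Finance=2, Design=1, IT=3, Hiring=2, Strategy=1, Budget=2. Each listed conflict is separated.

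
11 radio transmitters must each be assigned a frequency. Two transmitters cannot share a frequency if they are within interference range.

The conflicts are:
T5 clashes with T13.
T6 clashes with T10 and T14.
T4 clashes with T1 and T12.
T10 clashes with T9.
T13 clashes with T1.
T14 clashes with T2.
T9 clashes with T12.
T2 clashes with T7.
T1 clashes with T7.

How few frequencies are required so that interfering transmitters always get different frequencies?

3

The cycle T9-T10-T6-T14-T2-T7-T1-T4-T12-T9 has odd length 9, so it cannot be 2-colored; at least 3 frequencies are needed.
3 frequencies suffice: frequency 1 → {T5, T6, T9, T2, T1}; frequency 2 → {T4, T10, T13, T14, T7}; frequency 3 → {T12}. Every pair that conflicts lands in different frequencies.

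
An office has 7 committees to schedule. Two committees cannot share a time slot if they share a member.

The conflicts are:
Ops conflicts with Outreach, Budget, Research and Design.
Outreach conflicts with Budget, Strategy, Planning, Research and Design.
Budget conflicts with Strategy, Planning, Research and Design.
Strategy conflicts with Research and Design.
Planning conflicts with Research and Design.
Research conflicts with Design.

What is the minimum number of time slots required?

5

Outreach, Budget, Strategy, Research, Design pairwise conflict, so at least 5 time slots are needed.
5 time slots suffice: Ops=5, Outreach=3, Budget=1, Strategy=5, Planning=5, Research=4, Design=2. No two conflicting committees share a time slot.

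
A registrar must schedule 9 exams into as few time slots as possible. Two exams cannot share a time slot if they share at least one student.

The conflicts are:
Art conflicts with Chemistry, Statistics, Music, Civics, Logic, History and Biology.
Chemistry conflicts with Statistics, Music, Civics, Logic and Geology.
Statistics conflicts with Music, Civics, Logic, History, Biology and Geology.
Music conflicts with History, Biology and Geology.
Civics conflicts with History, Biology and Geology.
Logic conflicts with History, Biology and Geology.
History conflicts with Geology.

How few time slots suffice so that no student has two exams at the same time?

4

Art, Statistics, Music, Biology are mutually in conflict, so at least 4 time slots are needed.
4 time slots suffice: time slot 1 → {Statistics}; time slot 2 → {Art, Geology}; time slot 3 → {Chemistry, History, Biology}; time slot 4 → {Music, Civics, Logic}. Every pair that conflicts lands in different time slots.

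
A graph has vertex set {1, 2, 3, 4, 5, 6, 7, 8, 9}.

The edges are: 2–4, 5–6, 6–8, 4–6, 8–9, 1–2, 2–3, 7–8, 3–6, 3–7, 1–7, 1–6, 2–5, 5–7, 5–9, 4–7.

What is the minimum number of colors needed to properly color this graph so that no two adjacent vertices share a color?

2 and 3 are adjacent, so at least 2 colors are needed.
A valid assignment using 2 colors: 1=b, 2=a, 3=b, 4=b, 5=b, 6=a, 7=a, 8=b, 9=a. Every edge joins two different colors.

2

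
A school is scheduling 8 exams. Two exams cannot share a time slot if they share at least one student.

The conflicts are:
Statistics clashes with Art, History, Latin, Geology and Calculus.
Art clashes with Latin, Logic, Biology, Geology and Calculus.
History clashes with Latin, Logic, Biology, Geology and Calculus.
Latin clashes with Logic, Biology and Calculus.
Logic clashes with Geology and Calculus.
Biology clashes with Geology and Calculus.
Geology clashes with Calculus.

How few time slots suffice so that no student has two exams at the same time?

4

Art, Latin, Biology, Calculus are mutually in conflict, so at least 4 time slots are needed.
4 time slots suffice: Statistics=4, Art=2, History=2, Latin=3, Logic=4, Biology=4, Geology=3, Calculus=1. Every pair that conflicts lands in different time slots.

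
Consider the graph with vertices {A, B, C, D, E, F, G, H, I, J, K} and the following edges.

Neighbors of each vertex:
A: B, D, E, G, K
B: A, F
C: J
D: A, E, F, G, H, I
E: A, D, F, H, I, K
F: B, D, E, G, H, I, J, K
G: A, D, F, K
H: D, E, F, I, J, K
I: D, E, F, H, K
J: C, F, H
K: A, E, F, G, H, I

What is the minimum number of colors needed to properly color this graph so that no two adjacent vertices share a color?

5

D, E, F, H, I are pairwise adjacent (a clique of size 5), so at least 5 colors are needed.
A valid assignment using 5 colors: A=1, B=2, C=1, D=4, E=3, F=1, G=2, H=2, I=5, J=3, K=4. Each edge has distinct colors on its endpoints.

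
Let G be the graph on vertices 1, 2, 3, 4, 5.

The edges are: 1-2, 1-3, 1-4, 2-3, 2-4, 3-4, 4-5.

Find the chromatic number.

1, 2, 3, 4 form a clique, so at least 4 colors are needed.
4 colors suffice: 1=green, 2=yellow, 3=blue, 4=red, 5=blue. No two adjacent vertices share a color.

4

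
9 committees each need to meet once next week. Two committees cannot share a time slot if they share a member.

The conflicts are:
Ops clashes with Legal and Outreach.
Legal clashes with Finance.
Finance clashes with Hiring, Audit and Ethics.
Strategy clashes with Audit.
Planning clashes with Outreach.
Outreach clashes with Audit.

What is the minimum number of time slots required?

3

The cycle Legal-Finance-Audit-Outreach-Ops-Legal has odd length 5, so it cannot be 2-colored; at least 3 time slots are needed.
3 time slots suffice: time slot 1 → {Finance, Strategy, Outreach}; time slot 2 → {Ops, Planning, Hiring, Audit, Ethics}; time slot 3 → {Legal}. No two conflicting committees share a time slot.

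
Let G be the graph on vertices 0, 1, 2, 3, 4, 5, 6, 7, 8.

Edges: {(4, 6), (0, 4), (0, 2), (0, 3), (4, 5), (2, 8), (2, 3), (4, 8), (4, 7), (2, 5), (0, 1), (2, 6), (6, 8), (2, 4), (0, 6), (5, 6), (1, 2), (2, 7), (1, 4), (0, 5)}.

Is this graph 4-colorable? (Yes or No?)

No

0, 2, 4, 5, 6 form a clique, so at least 5 colors are needed.
So 4 colors are not enough.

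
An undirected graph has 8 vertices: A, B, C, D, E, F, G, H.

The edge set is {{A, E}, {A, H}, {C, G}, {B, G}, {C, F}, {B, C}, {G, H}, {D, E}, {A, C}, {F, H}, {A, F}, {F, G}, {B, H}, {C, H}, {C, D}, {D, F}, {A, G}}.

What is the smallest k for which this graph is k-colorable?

5

A, C, F, G, H form a clique, so at least 5 colors are needed.
5 colors suffice: color 1 → {C, E}; color 2 → {B, F}; color 3 → {D, H}; color 4 → {A}; color 5 → {G}. Each edge has distinct colors on its endpoints.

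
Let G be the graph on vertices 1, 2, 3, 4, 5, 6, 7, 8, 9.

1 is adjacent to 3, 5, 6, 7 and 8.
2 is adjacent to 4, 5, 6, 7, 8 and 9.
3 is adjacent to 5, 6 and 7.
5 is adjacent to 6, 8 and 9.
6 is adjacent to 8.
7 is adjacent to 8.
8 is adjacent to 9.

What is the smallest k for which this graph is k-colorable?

2, 5, 6, 8 are mutually adjacent (a clique of size 4), so at least 4 colors are needed.
4 colors suffice: 1=c, 2=c, 3=b, 4=a, 5=a, 6=d, 7=a, 8=b, 9=d. No two adjacent vertices share a color.

4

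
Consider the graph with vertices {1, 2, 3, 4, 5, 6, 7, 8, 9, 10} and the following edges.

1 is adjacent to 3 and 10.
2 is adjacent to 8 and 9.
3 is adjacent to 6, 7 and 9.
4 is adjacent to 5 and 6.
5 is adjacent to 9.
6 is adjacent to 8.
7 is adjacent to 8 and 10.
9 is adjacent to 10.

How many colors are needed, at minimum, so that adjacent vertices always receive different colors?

3

The cycle 9-3-6-8-2-9 has odd length 5, so it cannot be 2-colored; at least 3 colors are needed.
3 colors suffice: color red → {1, 6, 7, 9}; color blue → {3, 4, 8, 10}; color green → {2, 5}. Each edge has distinct colors on its endpoints.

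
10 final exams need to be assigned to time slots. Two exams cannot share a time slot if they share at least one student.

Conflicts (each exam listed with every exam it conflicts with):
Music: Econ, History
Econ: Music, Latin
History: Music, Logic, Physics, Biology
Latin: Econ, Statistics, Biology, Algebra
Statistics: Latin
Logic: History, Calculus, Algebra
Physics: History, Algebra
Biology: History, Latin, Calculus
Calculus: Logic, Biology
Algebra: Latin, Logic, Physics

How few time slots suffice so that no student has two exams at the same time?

The cycle Latin-Econ-Music-History-Biology-Latin has odd length 5, so it cannot be 2-colored; at least 3 time slots are needed.
3 time slots suffice: time slot 1 → {History, Latin, Calculus}; time slot 2 → {Music, Statistics, Logic, Physics, Biology}; time slot 3 → {Econ, Algebra}. Each listed conflict is separated.

3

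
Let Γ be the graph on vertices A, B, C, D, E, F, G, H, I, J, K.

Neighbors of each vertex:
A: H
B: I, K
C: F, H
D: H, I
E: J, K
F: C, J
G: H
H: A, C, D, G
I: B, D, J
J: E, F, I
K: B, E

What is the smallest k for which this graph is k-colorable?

The cycle K-B-I-J-E-K has odd length 5, so it cannot be 2-colored; at least 3 colors are needed.
3 colors suffice: color 1 → {F, H, I, K}; color 2 → {A, B, C, D, G, J}; color 3 → {E}. Every edge joins two different colors.

3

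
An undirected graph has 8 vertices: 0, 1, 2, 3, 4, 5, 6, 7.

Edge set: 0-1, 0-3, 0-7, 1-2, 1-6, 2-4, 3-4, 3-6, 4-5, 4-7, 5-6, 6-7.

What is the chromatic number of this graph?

The cycle 2-4-5-6-1-2 has odd length 5, so it cannot be 2-colored; at least 3 colors are needed.
One proper 3-coloring: 0=a, 1=b, 2=c, 3=b, 4=a, 5=b, 6=a, 7=b. Every edge joins two different colors.

3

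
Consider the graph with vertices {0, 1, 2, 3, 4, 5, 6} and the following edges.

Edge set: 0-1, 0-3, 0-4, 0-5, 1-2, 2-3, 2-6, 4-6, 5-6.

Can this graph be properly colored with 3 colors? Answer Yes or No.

Yes

The chromatic number is 3. The cycle 6-2-3-0-5-6 has odd length 5, so it cannot be 2-colored; at least 3 colors are needed.
A valid assignment using 3 colors: 0=red, 1=blue, 2=red, 3=blue, 4=green, 5=green, 6=blue.
That is already a proper 3-coloring.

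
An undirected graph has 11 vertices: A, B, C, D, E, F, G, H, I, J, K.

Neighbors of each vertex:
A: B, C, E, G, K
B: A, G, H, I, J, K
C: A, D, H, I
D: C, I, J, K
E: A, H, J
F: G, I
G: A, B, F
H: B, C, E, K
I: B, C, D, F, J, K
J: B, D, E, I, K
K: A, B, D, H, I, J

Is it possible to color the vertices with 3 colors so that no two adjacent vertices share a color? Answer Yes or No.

No

D, I, J, K are mutually adjacent (a clique of size 4), so at least 4 colors are needed.
So 3 colors are not enough.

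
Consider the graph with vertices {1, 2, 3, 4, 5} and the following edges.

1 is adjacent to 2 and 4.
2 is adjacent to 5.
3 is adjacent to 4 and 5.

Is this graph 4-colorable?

The chromatic number is 3. The cycle 1-4-3-5-2-1 has odd length 5, so it cannot be 2-colored; at least 3 colors are needed.
3 colors suffice: color red → {1, 3}; color blue → {2, 4}; color green → {5}.
Since 4 ≥ 3, a proper 4-coloring certainly exists.

Yes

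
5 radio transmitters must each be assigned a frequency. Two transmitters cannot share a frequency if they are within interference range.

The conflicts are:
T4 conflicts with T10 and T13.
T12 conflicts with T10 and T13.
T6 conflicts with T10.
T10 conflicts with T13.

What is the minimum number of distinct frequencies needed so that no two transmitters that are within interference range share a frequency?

3

T12, T10, T13 are mutually in conflict, so at least 3 frequencies are needed.
3 frequencies suffice: frequency 1 → {T10}; frequency 2 → {T6, T13}; frequency 3 → {T4, T12}. Each listed conflict is separated.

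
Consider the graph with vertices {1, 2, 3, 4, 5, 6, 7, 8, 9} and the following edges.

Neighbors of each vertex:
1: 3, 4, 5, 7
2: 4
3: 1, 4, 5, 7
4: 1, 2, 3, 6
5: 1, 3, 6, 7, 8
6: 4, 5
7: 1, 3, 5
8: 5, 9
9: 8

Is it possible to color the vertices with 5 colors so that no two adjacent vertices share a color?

Yes

The chromatic number is 4. 1, 3, 5, 7 are mutually adjacent (a clique of size 4), so at least 4 colors are needed.
One proper 4-coloring: 1=c, 2=b, 3=b, 4=a, 5=a, 6=b, 7=d, 8=b, 9=a.
Since 5 ≥ 4, a proper 5-coloring certainly exists.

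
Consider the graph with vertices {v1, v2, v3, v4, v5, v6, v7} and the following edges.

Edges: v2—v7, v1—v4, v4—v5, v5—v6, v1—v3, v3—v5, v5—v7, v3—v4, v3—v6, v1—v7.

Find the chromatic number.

3

v1, v3, v4 are pairwise adjacent, so at least 3 colors are needed.
3 colors suffice: color red → {v3, v7}; color blue → {v1, v2, v5}; color green → {v4, v6}. No two adjacent vertices share a color.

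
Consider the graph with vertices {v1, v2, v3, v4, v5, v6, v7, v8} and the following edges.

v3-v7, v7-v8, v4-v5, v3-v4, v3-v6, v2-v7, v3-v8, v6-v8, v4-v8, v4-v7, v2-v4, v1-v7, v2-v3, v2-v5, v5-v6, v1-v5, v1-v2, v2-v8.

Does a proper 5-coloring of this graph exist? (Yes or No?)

Yes

The chromatic number is 5. v2, v3, v4, v7, v8 are mutually adjacent (a clique of size 5), so at least 5 colors are needed.
A valid assignment using 5 colors: v1=3, v2=1, v3=2, v4=5, v5=2, v6=1, v7=4, v8=3.
That is already a proper 5-coloring.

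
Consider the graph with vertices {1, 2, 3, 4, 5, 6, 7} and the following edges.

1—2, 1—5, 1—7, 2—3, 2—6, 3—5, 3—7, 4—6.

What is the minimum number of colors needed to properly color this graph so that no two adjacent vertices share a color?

4 and 6 are adjacent, so at least 2 colors are needed.
A valid assignment using 2 colors: 1=red, 2=blue, 3=red, 4=blue, 5=blue, 6=red, 7=blue. Every edge joins two different colors.

2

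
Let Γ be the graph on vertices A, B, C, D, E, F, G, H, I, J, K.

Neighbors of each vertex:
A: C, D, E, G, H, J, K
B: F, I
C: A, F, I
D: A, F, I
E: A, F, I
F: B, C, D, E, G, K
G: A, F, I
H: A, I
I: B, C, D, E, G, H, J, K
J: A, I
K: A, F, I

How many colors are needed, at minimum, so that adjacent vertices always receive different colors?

2

F and G are adjacent, so at least 2 colors are needed.
A valid assignment using 2 colors: A=1, B=2, C=2, D=2, E=2, F=1, G=2, H=2, I=1, J=2, K=2. Each edge has distinct colors on its endpoints.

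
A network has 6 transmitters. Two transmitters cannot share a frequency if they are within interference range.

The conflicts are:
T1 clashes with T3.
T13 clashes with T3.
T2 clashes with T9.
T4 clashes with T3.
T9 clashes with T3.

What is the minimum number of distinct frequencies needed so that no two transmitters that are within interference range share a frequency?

2

T4 and T3 conflict, so at least 2 frequencies are needed.
2 frequencies suffice: frequency 1 → {T2, T3}; frequency 2 → {T1, T13, T4, T9}. Each listed conflict is separated.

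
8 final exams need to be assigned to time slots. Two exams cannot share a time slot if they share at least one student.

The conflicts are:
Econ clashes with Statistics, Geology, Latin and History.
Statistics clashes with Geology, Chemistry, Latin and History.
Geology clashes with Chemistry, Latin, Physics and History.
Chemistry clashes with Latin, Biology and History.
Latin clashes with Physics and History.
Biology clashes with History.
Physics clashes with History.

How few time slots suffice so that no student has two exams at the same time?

Econ, Statistics, Geology, Latin, History pairwise conflict, so at least 5 time slots are needed.
5 time slots suffice: time slot 1 → {History}; time slot 2 → {Latin, Biology}; time slot 3 → {Geology}; time slot 4 → {Statistics, Physics}; time slot 5 → {Econ, Chemistry}. Each listed conflict is separated.

5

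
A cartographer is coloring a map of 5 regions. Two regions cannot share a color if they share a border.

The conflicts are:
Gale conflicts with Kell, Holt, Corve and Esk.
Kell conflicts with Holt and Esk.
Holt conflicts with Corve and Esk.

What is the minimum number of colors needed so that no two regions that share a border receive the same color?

4

Gale, Kell, Holt, Esk pairwise conflict, so at least 4 colors are needed.
4 colors suffice: color 1 → {Gale}; color 2 → {Holt}; color 3 → {Kell, Corve}; color 4 → {Esk}. Each listed conflict is separated.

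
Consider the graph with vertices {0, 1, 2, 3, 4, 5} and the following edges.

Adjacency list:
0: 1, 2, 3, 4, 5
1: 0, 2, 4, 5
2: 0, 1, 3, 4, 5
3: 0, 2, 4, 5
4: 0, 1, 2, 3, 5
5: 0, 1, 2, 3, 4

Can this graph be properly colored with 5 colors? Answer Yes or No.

Yes

The chromatic number is 5. 0, 1, 2, 4, 5 form a clique, so at least 5 colors are needed.
One proper 5-coloring: 0=a, 1=e, 2=d, 3=e, 4=c, 5=b.
That is already a proper 5-coloring.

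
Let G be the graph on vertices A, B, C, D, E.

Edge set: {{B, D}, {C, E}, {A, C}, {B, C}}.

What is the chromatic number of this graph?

C and E are adjacent, so at least 2 colors are needed.
2 colors suffice: color red → {C, D}; color blue → {A, B, E}. No two adjacent vertices share a color.

2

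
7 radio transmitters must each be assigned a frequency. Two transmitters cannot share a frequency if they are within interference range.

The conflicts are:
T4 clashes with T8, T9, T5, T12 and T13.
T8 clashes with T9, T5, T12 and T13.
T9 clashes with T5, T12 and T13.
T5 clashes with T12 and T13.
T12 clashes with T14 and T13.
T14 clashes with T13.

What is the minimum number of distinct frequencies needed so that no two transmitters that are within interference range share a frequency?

T4, T8, T9, T5, T12, T13 are mutually in conflict, so at least 6 frequencies are needed.
6 frequencies suffice: frequency 1 → {T13}; frequency 2 → {T12}; frequency 3 → {T8, T14}; frequency 4 → {T4}; frequency 5 → {T9}; frequency 6 → {T5}. No two conflicting transmitters share a frequency.

6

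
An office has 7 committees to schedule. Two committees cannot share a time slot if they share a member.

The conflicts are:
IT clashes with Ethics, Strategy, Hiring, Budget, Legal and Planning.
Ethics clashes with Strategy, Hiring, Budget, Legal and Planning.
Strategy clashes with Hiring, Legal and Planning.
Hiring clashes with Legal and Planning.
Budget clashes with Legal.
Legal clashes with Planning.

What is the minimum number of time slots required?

IT, Ethics, Strategy, Hiring, Legal, Planning are mutually in conflict, so at least 6 time slots are needed.
A valid assignment using 6 time slots: IT=2, Ethics=3, Strategy=5, Hiring=4, Budget=4, Legal=1, Planning=6. Each listed conflict is separated.

6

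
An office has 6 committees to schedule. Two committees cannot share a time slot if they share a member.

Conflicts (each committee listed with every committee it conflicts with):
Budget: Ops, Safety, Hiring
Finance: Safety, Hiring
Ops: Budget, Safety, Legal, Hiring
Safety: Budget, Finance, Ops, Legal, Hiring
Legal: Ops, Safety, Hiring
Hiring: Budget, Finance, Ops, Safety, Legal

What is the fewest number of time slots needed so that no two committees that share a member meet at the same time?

Ops, Safety, Legal, Hiring all conflict with each other, so at least 4 time slots are needed.
A valid assignment using 4 time slots: Budget=4, Finance=3, Ops=3, Safety=1, Legal=4, Hiring=2. Every pair that conflicts lands in different time slots.

4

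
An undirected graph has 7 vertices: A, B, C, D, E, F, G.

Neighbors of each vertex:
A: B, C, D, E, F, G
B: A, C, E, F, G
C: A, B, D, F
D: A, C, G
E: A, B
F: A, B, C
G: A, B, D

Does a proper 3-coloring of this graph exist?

A, B, C, F are pairwise adjacent (a clique of size 4), so at least 4 colors are needed.
So 3 colors are not enough.

No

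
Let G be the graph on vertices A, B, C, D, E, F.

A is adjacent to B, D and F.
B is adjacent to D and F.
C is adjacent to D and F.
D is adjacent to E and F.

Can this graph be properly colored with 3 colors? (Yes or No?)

A, B, D, F are pairwise adjacent (a clique of size 4), so at least 4 colors are needed.
So 3 colors are not enough.

No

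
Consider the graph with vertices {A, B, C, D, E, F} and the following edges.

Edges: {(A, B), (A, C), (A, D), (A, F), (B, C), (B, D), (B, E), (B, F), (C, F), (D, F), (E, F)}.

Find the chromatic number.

A, B, D, F are mutually adjacent (a clique of size 4), so at least 4 colors are needed.
A valid assignment using 4 colors: A=3, B=1, C=4, D=4, E=3, F=2. Each edge has distinct colors on its endpoints.

4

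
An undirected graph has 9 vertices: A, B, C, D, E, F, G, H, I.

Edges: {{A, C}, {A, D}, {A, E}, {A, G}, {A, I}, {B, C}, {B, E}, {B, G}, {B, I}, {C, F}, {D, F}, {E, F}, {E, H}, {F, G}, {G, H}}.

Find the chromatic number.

2

B and E are adjacent, so at least 2 colors are needed.
2 colors suffice: color red → {A, B, F, H}; color blue → {C, D, E, G, I}. Each edge has distinct colors on its endpoints.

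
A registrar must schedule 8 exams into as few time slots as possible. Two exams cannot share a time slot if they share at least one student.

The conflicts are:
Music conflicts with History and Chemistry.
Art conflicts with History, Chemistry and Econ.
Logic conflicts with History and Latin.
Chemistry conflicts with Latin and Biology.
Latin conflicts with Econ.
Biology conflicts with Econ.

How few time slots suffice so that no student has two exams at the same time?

The cycle Latin-Logic-History-Art-Econ-Latin has odd length 5, so it cannot be 2-colored; at least 3 time slots are needed.
3 time slots suffice: Music=2, Art=2, Logic=3, History=1, Chemistry=1, Latin=2, Biology=2, Econ=1. No two conflicting exams share a time slot.

3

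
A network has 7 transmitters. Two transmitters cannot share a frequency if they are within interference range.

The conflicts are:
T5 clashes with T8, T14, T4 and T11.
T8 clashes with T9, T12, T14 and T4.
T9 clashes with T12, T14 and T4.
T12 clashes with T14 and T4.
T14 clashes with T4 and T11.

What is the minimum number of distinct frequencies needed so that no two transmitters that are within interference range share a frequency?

T8, T9, T12, T14, T4 are mutually in conflict, so at least 5 frequencies are needed.
5 frequencies suffice: T5=4, T8=3, T9=4, T12=5, T14=1, T4=2, T11=2. No two conflicting transmitters share a frequency.

5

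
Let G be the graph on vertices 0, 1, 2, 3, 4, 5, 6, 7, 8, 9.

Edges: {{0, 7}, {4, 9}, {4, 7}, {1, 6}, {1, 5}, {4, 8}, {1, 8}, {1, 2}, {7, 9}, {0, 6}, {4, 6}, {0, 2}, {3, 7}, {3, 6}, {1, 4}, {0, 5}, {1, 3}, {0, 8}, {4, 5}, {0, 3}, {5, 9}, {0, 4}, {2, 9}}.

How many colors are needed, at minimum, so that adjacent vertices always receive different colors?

3

1, 4, 5 are pairwise adjacent, so at least 3 colors are needed.
3 colors suffice: 0=blue, 1=blue, 2=red, 3=red, 4=red, 5=green, 6=green, 7=green, 8=green, 9=blue. Each edge has distinct colors on its endpoints.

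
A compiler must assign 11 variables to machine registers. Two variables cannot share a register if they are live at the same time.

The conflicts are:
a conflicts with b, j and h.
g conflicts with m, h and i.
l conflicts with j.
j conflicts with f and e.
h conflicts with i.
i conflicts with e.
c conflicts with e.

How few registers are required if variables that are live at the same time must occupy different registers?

g, h, i pairwise conflict, so at least 3 registers are needed.
3 registers suffice: a=2, g=1, l=2, b=1, m=2, j=1, h=3, i=2, c=1, f=2, e=3. No two conflicting variables share a register.

3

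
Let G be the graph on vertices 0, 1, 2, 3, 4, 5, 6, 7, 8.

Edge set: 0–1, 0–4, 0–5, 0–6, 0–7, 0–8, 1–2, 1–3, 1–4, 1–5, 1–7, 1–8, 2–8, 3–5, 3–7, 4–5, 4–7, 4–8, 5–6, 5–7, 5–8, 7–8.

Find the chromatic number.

6

0, 1, 4, 5, 7, 8 are pairwise adjacent (a clique of size 6), so at least 6 colors are needed.
A valid assignment using 6 colors: 0=yellow, 1=red, 2=blue, 3=green, 4=orange, 5=blue, 6=red, 7=purple, 8=green. No two adjacent vertices share a color.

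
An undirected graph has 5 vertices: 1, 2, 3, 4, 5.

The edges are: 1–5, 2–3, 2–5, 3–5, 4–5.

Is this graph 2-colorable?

2, 3, 5 are mutually adjacent, so at least 3 colors are needed.
So 2 colors are not enough.

No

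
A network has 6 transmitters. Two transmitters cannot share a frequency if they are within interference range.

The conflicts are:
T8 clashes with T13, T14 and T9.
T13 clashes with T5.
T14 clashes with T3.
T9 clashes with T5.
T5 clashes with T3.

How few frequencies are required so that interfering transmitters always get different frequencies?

The cycle T14-T8-T9-T5-T3-T14 has odd length 5, so it cannot be 2-colored; at least 3 frequencies are needed.
3 frequencies suffice: frequency 1 → {T8, T5}; frequency 2 → {T13, T14, T9}; frequency 3 → {T3}. Each listed conflict is separated.

3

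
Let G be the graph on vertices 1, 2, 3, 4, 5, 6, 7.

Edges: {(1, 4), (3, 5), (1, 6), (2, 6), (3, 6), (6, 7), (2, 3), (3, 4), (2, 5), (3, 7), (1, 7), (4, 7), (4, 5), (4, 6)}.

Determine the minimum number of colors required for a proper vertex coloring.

4

3, 4, 6, 7 are mutually adjacent (a clique of size 4), so at least 4 colors are needed.
4 colors suffice: 1=c, 2=a, 3=c, 4=a, 5=b, 6=b, 7=d. Each edge has distinct colors on its endpoints.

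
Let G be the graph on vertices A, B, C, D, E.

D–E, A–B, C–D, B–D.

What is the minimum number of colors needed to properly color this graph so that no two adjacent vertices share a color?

2

B and D are adjacent, so at least 2 colors are needed.
One proper 2-coloring: A=1, B=2, C=2, D=1, E=2. Every edge joins two different colors.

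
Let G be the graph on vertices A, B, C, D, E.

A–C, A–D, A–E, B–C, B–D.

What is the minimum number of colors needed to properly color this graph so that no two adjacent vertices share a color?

2

A and C are adjacent, so at least 2 colors are needed.
A valid assignment using 2 colors: A=red, B=red, C=blue, D=blue, E=blue. Every edge joins two different colors.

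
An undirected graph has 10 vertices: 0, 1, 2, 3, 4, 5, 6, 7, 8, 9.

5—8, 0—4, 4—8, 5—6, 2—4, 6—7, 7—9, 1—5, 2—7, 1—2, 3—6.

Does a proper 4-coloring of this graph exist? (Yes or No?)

Yes

The chromatic number is 3. The cycle 5-8-4-2-1-5 has odd length 5, so it cannot be 2-colored; at least 3 colors are needed.
3 colors suffice: color red → {1, 4, 6, 9}; color blue → {0, 3, 5, 7}; color green → {2, 8}.
Since 4 ≥ 3, a proper 4-coloring certainly exists.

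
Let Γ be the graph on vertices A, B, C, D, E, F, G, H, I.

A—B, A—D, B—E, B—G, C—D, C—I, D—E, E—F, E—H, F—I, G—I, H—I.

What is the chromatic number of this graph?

The cycle I-F-E-B-G-I has odd length 5, so it cannot be 2-colored; at least 3 colors are needed.
3 colors suffice: A=red, B=blue, C=green, D=blue, E=red, F=blue, G=green, H=blue, I=red. No two adjacent vertices share a color.

3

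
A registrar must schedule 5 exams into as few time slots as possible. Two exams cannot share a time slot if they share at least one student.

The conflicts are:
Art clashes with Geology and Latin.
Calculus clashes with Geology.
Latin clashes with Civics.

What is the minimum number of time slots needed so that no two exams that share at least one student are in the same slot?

2

Latin and Civics conflict, so at least 2 time slots are needed.
2 time slots suffice: Art=2, Calculus=2, Geology=1, Latin=1, Civics=2. Each listed conflict is separated.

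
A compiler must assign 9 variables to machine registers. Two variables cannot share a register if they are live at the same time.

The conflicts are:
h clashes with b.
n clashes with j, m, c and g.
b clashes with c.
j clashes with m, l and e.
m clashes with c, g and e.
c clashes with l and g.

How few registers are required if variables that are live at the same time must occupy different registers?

n, m, c, g are mutually in conflict, so at least 4 registers are needed.
4 registers suffice: h=1, n=3, b=2, j=1, m=2, c=1, l=2, g=4, e=3. No two conflicting variables share a register.

4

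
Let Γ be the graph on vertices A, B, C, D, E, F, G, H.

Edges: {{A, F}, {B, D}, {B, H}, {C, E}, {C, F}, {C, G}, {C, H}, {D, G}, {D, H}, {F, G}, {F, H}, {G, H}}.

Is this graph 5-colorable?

The chromatic number is 4. C, F, G, H are mutually adjacent (a clique of size 4), so at least 4 colors are needed.
4 colors suffice: A=red, B=green, C=green, D=blue, E=red, F=blue, G=yellow, H=red.
Since 5 ≥ 4, a proper 5-coloring certainly exists.

Yes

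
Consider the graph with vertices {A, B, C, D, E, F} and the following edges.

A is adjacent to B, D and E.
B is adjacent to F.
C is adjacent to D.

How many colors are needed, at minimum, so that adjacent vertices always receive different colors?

2

A and E are adjacent, so at least 2 colors are needed.
2 colors suffice: A=red, B=blue, C=red, D=blue, E=blue, F=red. No two adjacent vertices share a color.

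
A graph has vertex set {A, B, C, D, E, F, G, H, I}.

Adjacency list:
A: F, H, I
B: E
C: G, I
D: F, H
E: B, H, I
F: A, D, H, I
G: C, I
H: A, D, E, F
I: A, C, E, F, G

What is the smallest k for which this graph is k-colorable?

C, G, I are mutually adjacent, so at least 3 colors are needed.
3 colors suffice: color 1 → {B, H, I}; color 2 → {E, F, G}; color 3 → {A, C, D}. No two adjacent vertices share a color.

3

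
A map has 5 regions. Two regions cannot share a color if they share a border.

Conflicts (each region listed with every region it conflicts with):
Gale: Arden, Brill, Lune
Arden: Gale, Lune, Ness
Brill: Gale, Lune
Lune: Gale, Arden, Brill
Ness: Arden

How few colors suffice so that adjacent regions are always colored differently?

3

Gale, Arden, Lune are mutually in conflict, so at least 3 colors are needed.
3 colors suffice: Gale=3, Arden=1, Brill=1, Lune=2, Ness=2. Each listed conflict is separated.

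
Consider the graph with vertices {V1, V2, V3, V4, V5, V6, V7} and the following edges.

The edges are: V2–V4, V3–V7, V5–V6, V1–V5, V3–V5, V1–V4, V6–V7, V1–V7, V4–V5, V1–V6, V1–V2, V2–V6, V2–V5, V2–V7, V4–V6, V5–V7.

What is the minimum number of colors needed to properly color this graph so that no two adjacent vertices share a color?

V1, V2, V4, V5, V6 form a clique, so at least 5 colors are needed.
5 colors suffice: V1=5, V2=4, V3=2, V4=3, V5=1, V6=2, V7=3. Every edge joins two different colors.

5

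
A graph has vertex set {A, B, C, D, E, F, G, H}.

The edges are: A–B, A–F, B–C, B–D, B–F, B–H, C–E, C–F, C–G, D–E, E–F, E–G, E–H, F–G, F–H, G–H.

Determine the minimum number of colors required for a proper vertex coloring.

E, F, G, H form a clique, so at least 4 colors are needed.
4 colors suffice: A=green, B=blue, C=green, D=red, E=blue, F=red, G=yellow, H=green. No two adjacent vertices share a color.

4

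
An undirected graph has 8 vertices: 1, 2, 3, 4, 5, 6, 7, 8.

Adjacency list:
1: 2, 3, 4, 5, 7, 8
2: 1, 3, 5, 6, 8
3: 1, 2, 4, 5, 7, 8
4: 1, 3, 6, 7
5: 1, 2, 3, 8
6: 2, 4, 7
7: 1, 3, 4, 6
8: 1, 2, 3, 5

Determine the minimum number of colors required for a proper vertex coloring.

1, 2, 3, 5, 8 form a clique, so at least 5 colors are needed.
A valid assignment using 5 colors: 1=red, 2=green, 3=blue, 4=yellow, 5=yellow, 6=red, 7=green, 8=purple. Every edge joins two different colors.

5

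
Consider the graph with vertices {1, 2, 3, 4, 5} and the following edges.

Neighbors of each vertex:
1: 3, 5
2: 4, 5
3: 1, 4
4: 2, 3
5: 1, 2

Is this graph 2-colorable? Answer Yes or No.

The cycle 4-3-1-5-2-4 has odd length 5, so it cannot be 2-colored; at least 3 colors are needed.
So 2 colors are not enough.

No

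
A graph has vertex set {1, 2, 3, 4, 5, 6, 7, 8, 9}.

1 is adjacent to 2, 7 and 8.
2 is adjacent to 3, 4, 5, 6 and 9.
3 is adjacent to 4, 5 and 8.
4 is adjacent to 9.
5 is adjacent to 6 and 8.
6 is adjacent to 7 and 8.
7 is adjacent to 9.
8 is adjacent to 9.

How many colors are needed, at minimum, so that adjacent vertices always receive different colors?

5, 6, 8 form a triangle, so at least 3 colors are needed.
3 colors suffice: color a → {2, 7, 8}; color b → {1, 4, 5}; color c → {3, 6, 9}. Each edge has distinct colors on its endpoints.

3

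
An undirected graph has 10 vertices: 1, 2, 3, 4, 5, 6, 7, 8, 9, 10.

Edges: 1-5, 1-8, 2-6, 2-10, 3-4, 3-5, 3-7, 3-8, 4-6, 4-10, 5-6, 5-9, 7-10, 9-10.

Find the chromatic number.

3

The cycle 3-5-9-10-4-3 has odd length 5, so it cannot be 2-colored; at least 3 colors are needed.
3 colors suffice: color a → {5, 8, 10}; color b → {1, 3, 6, 9}; color c → {2, 4, 7}. Every edge joins two different colors.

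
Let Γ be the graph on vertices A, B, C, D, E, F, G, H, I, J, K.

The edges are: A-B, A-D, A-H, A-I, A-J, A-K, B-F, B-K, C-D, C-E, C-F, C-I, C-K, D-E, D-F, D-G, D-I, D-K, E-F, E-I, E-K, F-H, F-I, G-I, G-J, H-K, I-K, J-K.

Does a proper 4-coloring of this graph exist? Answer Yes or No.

No

C, D, E, I, K are mutually adjacent (a clique of size 5), so at least 5 colors are needed.
So 4 colors are not enough.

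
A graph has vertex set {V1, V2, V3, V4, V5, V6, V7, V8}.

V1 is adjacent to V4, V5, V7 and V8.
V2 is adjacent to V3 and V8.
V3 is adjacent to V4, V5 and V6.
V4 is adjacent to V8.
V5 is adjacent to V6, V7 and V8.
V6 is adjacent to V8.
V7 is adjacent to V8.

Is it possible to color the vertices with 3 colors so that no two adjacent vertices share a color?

V1, V5, V7, V8 form a clique, so at least 4 colors are needed.
So 3 colors are not enough.

No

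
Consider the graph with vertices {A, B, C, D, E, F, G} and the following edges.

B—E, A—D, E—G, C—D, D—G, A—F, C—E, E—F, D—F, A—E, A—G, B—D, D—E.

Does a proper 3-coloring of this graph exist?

A, D, E, G are pairwise adjacent (a clique of size 4), so at least 4 colors are needed.
So 3 colors are not enough.

No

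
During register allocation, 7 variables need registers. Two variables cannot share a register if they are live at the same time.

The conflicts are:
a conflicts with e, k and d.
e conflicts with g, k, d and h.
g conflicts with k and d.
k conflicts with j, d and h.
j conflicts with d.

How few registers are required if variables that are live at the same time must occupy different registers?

4

a, e, k, d all conflict with each other, so at least 4 registers are needed.
A valid assignment using 4 registers: a=4, e=2, g=4, k=1, j=2, d=3, h=3. Each listed conflict is separated.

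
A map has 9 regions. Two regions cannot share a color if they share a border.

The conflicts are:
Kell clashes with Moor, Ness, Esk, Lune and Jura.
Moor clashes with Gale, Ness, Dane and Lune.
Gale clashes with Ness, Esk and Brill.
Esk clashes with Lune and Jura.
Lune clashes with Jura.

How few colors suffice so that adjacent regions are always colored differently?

4

Kell, Esk, Lune, Jura pairwise conflict, so at least 4 colors are needed.
4 colors suffice: color 1 → {Kell, Gale, Dane}; color 2 → {Moor, Esk, Brill}; color 3 → {Ness, Lune}; color 4 → {Jura}. Each listed conflict is separated.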